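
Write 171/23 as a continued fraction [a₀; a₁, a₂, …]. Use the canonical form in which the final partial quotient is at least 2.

Run the Euclidean algorithm, recording each quotient:
⌊171/23⌋ = 7, remainder 10
⌊23/10⌋ = 2, remainder 3
⌊10/3⌋ = 3, remainder 1
⌊3/1⌋ = 3, remainder 0

[7; 2, 3, 3]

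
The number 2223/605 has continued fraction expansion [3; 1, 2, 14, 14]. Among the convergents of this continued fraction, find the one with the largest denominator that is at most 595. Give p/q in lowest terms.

a_0 = 3: 3/1  (≤ bound)
a_1 = 1: 4/1  (≤ bound)
a_2 = 2: 11/3  (≤ bound)
a_3 = 14: 158/43  (≤ bound)
a_4 = 14: 2223/605  (> 595, stop)

158/43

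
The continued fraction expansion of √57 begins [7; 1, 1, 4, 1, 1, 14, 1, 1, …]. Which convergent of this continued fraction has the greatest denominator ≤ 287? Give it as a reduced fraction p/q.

a_0 = 7: 7/1  (≤ bound)
a_1 = 1: 8/1  (≤ bound)
a_2 = 1: 15/2  (≤ bound)
a_3 = 4: 68/9  (≤ bound)
a_4 = 1: 83/11  (≤ bound)
a_5 = 1: 151/20  (≤ bound)
a_6 = 14: 2197/291  (> 287, stop)

151/20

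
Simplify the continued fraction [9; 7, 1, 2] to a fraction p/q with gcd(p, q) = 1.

210/23

Work from the innermost term outward:
Start with 2.
1 + 1/(2/1) = 1 + 1/2 = 3/2
7 + 1/(3/2) = 7 + 2/3 = 23/3
9 + 1/(23/3) = 9 + 3/23 = 210/23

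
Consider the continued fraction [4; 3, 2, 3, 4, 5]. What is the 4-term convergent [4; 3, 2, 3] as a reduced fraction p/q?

103/24

Build up convergents one term at a time:
a_0 = 4: 4/1
a_1 = 3: 13/3
a_2 = 2: 30/7
a_3 = 3: 103/24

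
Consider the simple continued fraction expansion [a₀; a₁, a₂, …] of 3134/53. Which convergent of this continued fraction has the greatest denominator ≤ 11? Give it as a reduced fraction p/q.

473/8

List convergents until the denominator exceeds the bound:
a_0 = 59: 59/1  (≤ bound)
a_1 = 7: 414/7  (≤ bound)
a_2 = 1: 473/8  (≤ bound)
a_3 = 1: 887/15  (> 11, stop)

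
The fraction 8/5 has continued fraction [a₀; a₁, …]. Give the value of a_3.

2

Repeatedly divide and take the remainder:
⌊8/5⌋ = 1, remainder 3
⌊5/3⌋ = 1, remainder 2
⌊3/2⌋ = 1, remainder 1
⌊2/1⌋ = 2, remainder 0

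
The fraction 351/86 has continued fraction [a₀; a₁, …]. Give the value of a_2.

⌊351/86⌋ = 4, remainder 7
⌊86/7⌋ = 12, remainder 2
⌊7/2⌋ = 3, remainder 1

3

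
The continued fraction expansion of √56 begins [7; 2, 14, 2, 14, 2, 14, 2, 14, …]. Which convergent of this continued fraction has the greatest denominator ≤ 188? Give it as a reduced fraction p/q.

a_0 = 7: 7/1  (≤ bound)
a_1 = 2: 15/2  (≤ bound)
a_2 = 14: 217/29  (≤ bound)
a_3 = 2: 449/60  (≤ bound)
a_4 = 14: 6503/869  (> 188, stop)

449/60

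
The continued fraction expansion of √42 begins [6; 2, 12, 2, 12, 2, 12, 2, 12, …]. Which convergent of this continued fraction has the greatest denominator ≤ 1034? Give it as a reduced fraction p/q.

a_0 = 6: 6/1  (≤ bound)
a_1 = 2: 13/2  (≤ bound)
a_2 = 12: 162/25  (≤ bound)
a_3 = 2: 337/52  (≤ bound)
a_4 = 12: 4206/649  (≤ bound)
a_5 = 2: 8749/1350  (> 1034, stop)

4206/649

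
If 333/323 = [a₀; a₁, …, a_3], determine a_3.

3

Apply division with remainder until the remainder is 0:
⌊333/323⌋ = 1, remainder 10
⌊323/10⌋ = 32, remainder 3
⌊10/3⌋ = 3, remainder 1
⌊3/1⌋ = 3, remainder 0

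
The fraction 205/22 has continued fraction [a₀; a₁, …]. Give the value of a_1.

Repeatedly divide and take the remainder:
⌊205/22⌋ = 9, remainder 7
⌊22/7⌋ = 3, remainder 1

3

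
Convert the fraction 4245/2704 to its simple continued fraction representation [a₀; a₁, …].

[1; 1, 1, 3, 13, 29]

⌊4245/2704⌋ = 1, remainder 1541
⌊2704/1541⌋ = 1, remainder 1163
⌊1541/1163⌋ = 1, remainder 378
⌊1163/378⌋ = 3, remainder 29
⌊378/29⌋ = 13, remainder 1
⌊29/1⌋ = 29, remainder 0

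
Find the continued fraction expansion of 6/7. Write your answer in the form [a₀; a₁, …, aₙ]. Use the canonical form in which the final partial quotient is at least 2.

[0; 1, 6]

6 ÷ 7 → quotient 0, remainder 6
7 ÷ 6 → quotient 1, remainder 1
6 ÷ 1 → quotient 6, remainder 0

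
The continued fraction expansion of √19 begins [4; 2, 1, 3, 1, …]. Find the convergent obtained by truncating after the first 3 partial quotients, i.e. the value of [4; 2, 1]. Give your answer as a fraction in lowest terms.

Collapse the nested fraction from the inside out:
Start with 1.
2 + 1/(1/1) = 2 + 1/1 = 3/1
4 + 1/(3/1) = 4 + 1/3 = 13/3

13/3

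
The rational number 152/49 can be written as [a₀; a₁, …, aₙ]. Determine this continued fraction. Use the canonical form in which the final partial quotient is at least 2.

Apply division with remainder until the remainder is 0:
152 = 3·49 + 5, so a_0 = 3
49 = 9·5 + 4, so a_1 = 9
5 = 1·4 + 1, so a_2 = 1
4 = 4·1 + 0, so a_3 = 4

[3; 9, 1, 4]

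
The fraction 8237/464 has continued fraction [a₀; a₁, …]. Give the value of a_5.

⌊8237/464⌋ = 17, remainder 349
⌊464/349⌋ = 1, remainder 115
⌊349/115⌋ = 3, remainder 4
⌊115/4⌋ = 28, remainder 3
⌊4/3⌋ = 1, remainder 1
⌊3/1⌋ = 3, remainder 0

3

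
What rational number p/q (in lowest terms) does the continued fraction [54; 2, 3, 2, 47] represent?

41318/759

Build up convergents one term at a time:
a_0 = 54: 54/1
a_1 = 2: 109/2
a_2 = 3: 381/7
a_3 = 2: 871/16
a_4 = 47: 41318/759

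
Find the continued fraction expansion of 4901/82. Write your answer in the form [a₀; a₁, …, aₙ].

Apply division with remainder until the remainder is 0:
4901 = 59·82 + 63, so a_0 = 59
82 = 1·63 + 19, so a_1 = 1
63 = 3·19 + 6, so a_2 = 3
19 = 3·6 + 1, so a_3 = 3
6 = 6·1 + 0, so a_4 = 6

[59; 1, 3, 3, 6]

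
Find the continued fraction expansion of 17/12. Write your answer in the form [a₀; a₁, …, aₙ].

Run the Euclidean algorithm, recording each quotient:
17 ÷ 12 → quotient 1, remainder 5
12 ÷ 5 → quotient 2, remainder 2
5 ÷ 2 → quotient 2, remainder 1
2 ÷ 1 → quotient 2, remainder 0

[1; 2, 2, 2]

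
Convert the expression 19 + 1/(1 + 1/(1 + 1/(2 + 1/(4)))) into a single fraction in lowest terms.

Compute successive convergents:
a_0 = 19: 19/1
a_1 = 1: 20/1
a_2 = 1: 39/2
a_3 = 2: 98/5
a_4 = 4: 431/22

431/22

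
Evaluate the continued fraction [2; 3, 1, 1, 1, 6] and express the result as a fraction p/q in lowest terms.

Compute successive convergents:
a_0 = 2: 2/1
a_1 = 3: 7/3
a_2 = 1: 9/4
a_3 = 1: 16/7
a_4 = 1: 25/11
a_5 = 6: 166/73

166/73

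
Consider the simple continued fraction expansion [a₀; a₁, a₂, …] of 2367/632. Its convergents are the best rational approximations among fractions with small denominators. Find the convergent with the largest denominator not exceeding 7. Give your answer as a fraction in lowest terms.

15/4

a_0 = 3: 3/1  (≤ bound)
a_1 = 1: 4/1  (≤ bound)
a_2 = 2: 11/3  (≤ bound)
a_3 = 1: 15/4  (≤ bound)
a_4 = 12: 191/51  (> 7, stop)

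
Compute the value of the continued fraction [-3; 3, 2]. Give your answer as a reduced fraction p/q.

Start with 2.
3 + 1/(2/1) = 3 + 1/2 = 7/2
-3 + 1/(7/2) = -3 + 2/7 = -19/7

-19/7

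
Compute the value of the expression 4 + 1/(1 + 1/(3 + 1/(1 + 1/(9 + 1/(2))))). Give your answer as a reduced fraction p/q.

494/103

a_0 = 4: 4/1
a_1 = 1: 5/1
a_2 = 3: 19/4
a_3 = 1: 24/5
a_4 = 9: 235/49
a_5 = 2: 494/103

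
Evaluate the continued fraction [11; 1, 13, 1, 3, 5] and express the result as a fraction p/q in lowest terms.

Start with 5.
3 + 1/(5/1) = 3 + 1/5 = 16/5
1 + 1/(16/5) = 1 + 5/16 = 21/16
13 + 1/(21/16) = 13 + 16/21 = 289/21
1 + 1/(289/21) = 1 + 21/289 = 310/289
11 + 1/(310/289) = 11 + 289/310 = 3699/310

3699/310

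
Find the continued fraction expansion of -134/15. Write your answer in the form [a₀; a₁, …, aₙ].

Apply division with remainder until the remainder is 0:
⌊-134/15⌋ = -9, remainder 1
⌊15/1⌋ = 15, remainder 0

[-9; 15]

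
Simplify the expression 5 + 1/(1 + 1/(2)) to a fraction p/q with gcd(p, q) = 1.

17/3

Compute successive convergents:
a_0 = 5: 5/1
a_1 = 1: 6/1
a_2 = 2: 17/3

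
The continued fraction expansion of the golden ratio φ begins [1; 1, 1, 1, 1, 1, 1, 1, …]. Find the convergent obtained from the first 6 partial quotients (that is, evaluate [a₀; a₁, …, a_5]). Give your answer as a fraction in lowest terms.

Starting at the tail and folding back:
Start with 1.
1 + 1/(1/1) = 1 + 1/1 = 2/1
1 + 1/(2/1) = 1 + 1/2 = 3/2
1 + 1/(3/2) = 1 + 2/3 = 5/3
1 + 1/(5/3) = 1 + 3/5 = 8/5
1 + 1/(8/5) = 1 + 5/8 = 13/8

13/8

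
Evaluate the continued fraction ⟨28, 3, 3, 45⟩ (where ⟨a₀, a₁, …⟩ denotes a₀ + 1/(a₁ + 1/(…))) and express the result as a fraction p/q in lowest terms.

12820/453

a_0 = 28: 28/1
a_1 = 3: 85/3
a_2 = 3: 283/10
a_3 = 45: 12820/453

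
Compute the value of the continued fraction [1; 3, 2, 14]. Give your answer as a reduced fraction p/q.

Use the convergent recurrence hₖ = aₖ·hₖ₋₁ + hₖ₋₂ (and likewise for the denominators kₖ):
a_0 = 1: 1/1
a_1 = 3: 4/3
a_2 = 2: 9/7
a_3 = 14: 130/101

130/101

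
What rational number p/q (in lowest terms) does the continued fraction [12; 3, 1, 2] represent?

135/11

Start with 2.
1 + 1/(2/1) = 1 + 1/2 = 3/2
3 + 1/(3/2) = 3 + 2/3 = 11/3
12 + 1/(11/3) = 12 + 3/11 = 135/11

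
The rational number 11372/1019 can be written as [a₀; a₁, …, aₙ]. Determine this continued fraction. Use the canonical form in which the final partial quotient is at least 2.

11372 ÷ 1019 → quotient 11, remainder 163
1019 ÷ 163 → quotient 6, remainder 41
163 ÷ 41 → quotient 3, remainder 40
41 ÷ 40 → quotient 1, remainder 1
40 ÷ 1 → quotient 40, remainder 0

[11; 6, 3, 1, 40]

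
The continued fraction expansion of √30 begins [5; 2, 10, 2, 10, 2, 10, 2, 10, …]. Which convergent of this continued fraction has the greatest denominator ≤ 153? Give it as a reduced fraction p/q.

a_0 = 5: 5/1  (≤ bound)
a_1 = 2: 11/2  (≤ bound)
a_2 = 10: 115/21  (≤ bound)
a_3 = 2: 241/44  (≤ bound)
a_4 = 10: 2525/461  (> 153, stop)

241/44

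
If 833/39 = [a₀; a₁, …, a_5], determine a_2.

1

Repeatedly divide and take the remainder:
⌊833/39⌋ = 21, remainder 14
⌊39/14⌋ = 2, remainder 11
⌊14/11⌋ = 1, remainder 3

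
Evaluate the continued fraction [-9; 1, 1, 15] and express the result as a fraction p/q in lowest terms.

-263/31

Use the convergent recurrence hₖ = aₖ·hₖ₋₁ + hₖ₋₂ (and likewise for the denominators kₖ):
a_0 = -9: -9/1
a_1 = 1: -8/1
a_2 = 1: -17/2
a_3 = 15: -263/31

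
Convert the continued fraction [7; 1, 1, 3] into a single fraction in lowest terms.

53/7

Compute successive convergents:
a_0 = 7: 7/1
a_1 = 1: 8/1
a_2 = 1: 15/2
a_3 = 3: 53/7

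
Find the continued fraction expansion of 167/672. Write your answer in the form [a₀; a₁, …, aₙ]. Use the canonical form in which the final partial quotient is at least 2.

167 = 0·672 + 167, so a_0 = 0
672 = 4·167 + 4, so a_1 = 4
167 = 41·4 + 3, so a_2 = 41
4 = 1·3 + 1, so a_3 = 1
3 = 3·1 + 0, so a_4 = 3

[0; 4, 41, 1, 3]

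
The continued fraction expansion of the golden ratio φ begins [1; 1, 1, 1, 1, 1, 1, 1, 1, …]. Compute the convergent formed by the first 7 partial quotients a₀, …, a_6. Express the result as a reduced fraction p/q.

a_0 = 1: 1/1
a_1 = 1: 2/1
a_2 = 1: 3/2
a_3 = 1: 5/3
a_4 = 1: 8/5
a_5 = 1: 13/8
a_6 = 1: 21/13

21/13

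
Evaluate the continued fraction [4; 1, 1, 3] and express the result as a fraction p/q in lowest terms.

a_0 = 4: 4/1
a_1 = 1: 5/1
a_2 = 1: 9/2
a_3 = 3: 32/7

32/7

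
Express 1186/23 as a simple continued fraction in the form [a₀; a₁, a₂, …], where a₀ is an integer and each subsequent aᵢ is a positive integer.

[51; 1, 1, 3, 3]

Repeatedly divide and take the remainder:
⌊1186/23⌋ = 51, remainder 13
⌊23/13⌋ = 1, remainder 10
⌊13/10⌋ = 1, remainder 3
⌊10/3⌋ = 3, remainder 1
⌊3/1⌋ = 3, remainder 0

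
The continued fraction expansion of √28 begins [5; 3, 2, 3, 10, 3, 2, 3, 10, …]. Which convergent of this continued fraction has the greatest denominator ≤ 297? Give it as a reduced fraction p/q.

1307/247

a_0 = 5: 5/1  (≤ bound)
a_1 = 3: 16/3  (≤ bound)
a_2 = 2: 37/7  (≤ bound)
a_3 = 3: 127/24  (≤ bound)
a_4 = 10: 1307/247  (≤ bound)
a_5 = 3: 4048/765  (> 297, stop)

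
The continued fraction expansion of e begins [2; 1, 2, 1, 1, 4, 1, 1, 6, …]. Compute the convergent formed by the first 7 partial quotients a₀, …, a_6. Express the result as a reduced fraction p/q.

Start with 1.
4 + 1/(1/1) = 4 + 1/1 = 5/1
1 + 1/(5/1) = 1 + 1/5 = 6/5
1 + 1/(6/5) = 1 + 5/6 = 11/6
2 + 1/(11/6) = 2 + 6/11 = 28/11
1 + 1/(28/11) = 1 + 11/28 = 39/28
2 + 1/(39/28) = 2 + 28/39 = 106/39

106/39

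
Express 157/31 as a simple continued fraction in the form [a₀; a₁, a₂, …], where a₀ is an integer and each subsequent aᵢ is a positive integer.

Apply division with remainder until the remainder is 0:
157 ÷ 31 → quotient 5, remainder 2
31 ÷ 2 → quotient 15, remainder 1
2 ÷ 1 → quotient 2, remainder 0

[5; 15, 2]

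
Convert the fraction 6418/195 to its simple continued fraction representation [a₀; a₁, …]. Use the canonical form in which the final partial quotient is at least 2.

[32; 1, 10, 2, 8]

6418 ÷ 195 → quotient 32, remainder 178
195 ÷ 178 → quotient 1, remainder 17
178 ÷ 17 → quotient 10, remainder 8
17 ÷ 8 → quotient 2, remainder 1
8 ÷ 1 → quotient 8, remainder 0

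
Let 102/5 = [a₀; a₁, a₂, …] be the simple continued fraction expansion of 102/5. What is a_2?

2

102 = 20·5 + 2, so a_0 = 20
5 = 2·2 + 1, so a_1 = 2
2 = 2·1 + 0, so a_2 = 2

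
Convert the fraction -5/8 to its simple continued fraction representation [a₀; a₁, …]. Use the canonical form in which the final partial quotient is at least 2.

[-1; 2, 1, 2]

Repeatedly divide and take the remainder:
-5 ÷ 8 → quotient -1, remainder 3
8 ÷ 3 → quotient 2, remainder 2
3 ÷ 2 → quotient 1, remainder 1
2 ÷ 1 → quotient 2, remainder 0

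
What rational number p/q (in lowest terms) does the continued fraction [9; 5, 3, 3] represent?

487/53

Start with 3.
3 + 1/(3/1) = 3 + 1/3 = 10/3
5 + 1/(10/3) = 5 + 3/10 = 53/10
9 + 1/(53/10) = 9 + 10/53 = 487/53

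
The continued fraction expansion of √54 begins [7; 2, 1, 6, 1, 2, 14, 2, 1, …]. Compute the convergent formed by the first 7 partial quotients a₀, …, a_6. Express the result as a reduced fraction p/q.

6959/947

Compute successive convergents:
a_0 = 7: 7/1
a_1 = 2: 15/2
a_2 = 1: 22/3
a_3 = 6: 147/20
a_4 = 1: 169/23
a_5 = 2: 485/66
a_6 = 14: 6959/947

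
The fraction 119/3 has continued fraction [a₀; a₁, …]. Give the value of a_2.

⌊119/3⌋ = 39, remainder 2
⌊3/2⌋ = 1, remainder 1
⌊2/1⌋ = 2, remainder 0

2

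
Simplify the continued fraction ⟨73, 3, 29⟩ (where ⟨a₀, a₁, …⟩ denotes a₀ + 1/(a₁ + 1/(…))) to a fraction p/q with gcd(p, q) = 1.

6453/88

Starting at the tail and folding back:
Start with 29.
3 + 1/(29/1) = 3 + 1/29 = 88/29
73 + 1/(88/29) = 73 + 29/88 = 6453/88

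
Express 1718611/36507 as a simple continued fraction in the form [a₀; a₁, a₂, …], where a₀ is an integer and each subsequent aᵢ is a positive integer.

[47; 13, 8, 6, 3, 5, 1, 2]

1718611 = 47·36507 + 2782, so a_0 = 47
36507 = 13·2782 + 341, so a_1 = 13
2782 = 8·341 + 54, so a_2 = 8
341 = 6·54 + 17, so a_3 = 6
54 = 3·17 + 3, so a_4 = 3
17 = 5·3 + 2, so a_5 = 5
3 = 1·2 + 1, so a_6 = 1
2 = 2·1 + 0, so a_7 = 2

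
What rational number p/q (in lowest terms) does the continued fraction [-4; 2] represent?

Starting at the tail and folding back:
Start with 2.
-4 + 1/(2/1) = -4 + 1/2 = -7/2

-7/2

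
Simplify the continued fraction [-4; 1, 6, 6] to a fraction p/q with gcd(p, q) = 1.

a_0 = -4: -4/1
a_1 = 1: -3/1
a_2 = 6: -22/7
a_3 = 6: -135/43

-135/43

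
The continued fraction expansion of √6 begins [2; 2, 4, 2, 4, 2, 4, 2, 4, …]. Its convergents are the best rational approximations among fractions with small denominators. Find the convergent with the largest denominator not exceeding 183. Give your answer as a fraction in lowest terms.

218/89

List convergents until the denominator exceeds the bound:
a_0 = 2: 2/1  (≤ bound)
a_1 = 2: 5/2  (≤ bound)
a_2 = 4: 22/9  (≤ bound)
a_3 = 2: 49/20  (≤ bound)
a_4 = 4: 218/89  (≤ bound)
a_5 = 2: 485/198  (> 183, stop)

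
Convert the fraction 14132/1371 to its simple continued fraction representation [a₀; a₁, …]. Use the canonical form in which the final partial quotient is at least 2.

14132 = 10·1371 + 422, so a_0 = 10
1371 = 3·422 + 105, so a_1 = 3
422 = 4·105 + 2, so a_2 = 4
105 = 52·2 + 1, so a_3 = 52
2 = 2·1 + 0, so a_4 = 2

[10; 3, 4, 52, 2]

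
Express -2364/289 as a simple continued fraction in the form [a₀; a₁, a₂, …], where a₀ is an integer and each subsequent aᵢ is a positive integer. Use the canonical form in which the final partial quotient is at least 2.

[-9; 1, 4, 1, 1, 3, 1, 5]

⌊-2364/289⌋ = -9, remainder 237
⌊289/237⌋ = 1, remainder 52
⌊237/52⌋ = 4, remainder 29
⌊52/29⌋ = 1, remainder 23
⌊29/23⌋ = 1, remainder 6
⌊23/6⌋ = 3, remainder 5
⌊6/5⌋ = 1, remainder 1
⌊5/1⌋ = 5, remainder 0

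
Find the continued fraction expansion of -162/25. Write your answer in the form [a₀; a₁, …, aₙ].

[-7; 1, 1, 12]

Run the Euclidean algorithm, recording each quotient:
-162 ÷ 25 → quotient -7, remainder 13
25 ÷ 13 → quotient 1, remainder 12
13 ÷ 12 → quotient 1, remainder 1
12 ÷ 1 → quotient 12, remainder 0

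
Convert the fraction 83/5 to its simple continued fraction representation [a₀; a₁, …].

Run the Euclidean algorithm, recording each quotient:
⌊83/5⌋ = 16, remainder 3
⌊5/3⌋ = 1, remainder 2
⌊3/2⌋ = 1, remainder 1
⌊2/1⌋ = 2, remainder 0

[16; 1, 1, 2]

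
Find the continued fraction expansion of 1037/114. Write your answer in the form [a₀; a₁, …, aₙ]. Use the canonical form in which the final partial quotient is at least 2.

[9; 10, 2, 1, 3]

Apply division with remainder until the remainder is 0:
⌊1037/114⌋ = 9, remainder 11
⌊114/11⌋ = 10, remainder 4
⌊11/4⌋ = 2, remainder 3
⌊4/3⌋ = 1, remainder 1
⌊3/1⌋ = 3, remainder 0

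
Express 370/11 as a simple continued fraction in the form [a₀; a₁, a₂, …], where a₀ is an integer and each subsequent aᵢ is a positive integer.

[33; 1, 1, 1, 3]

Apply division with remainder until the remainder is 0:
370 ÷ 11 → quotient 33, remainder 7
11 ÷ 7 → quotient 1, remainder 4
7 ÷ 4 → quotient 1, remainder 3
4 ÷ 3 → quotient 1, remainder 1
3 ÷ 1 → quotient 3, remainder 0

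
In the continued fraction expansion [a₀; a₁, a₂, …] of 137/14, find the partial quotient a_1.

Run the Euclidean algorithm, recording each quotient:
⌊137/14⌋ = 9, remainder 11
⌊14/11⌋ = 1, remainder 3

1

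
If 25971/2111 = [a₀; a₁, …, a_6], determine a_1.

25971 = 12·2111 + 639, so a_0 = 12
2111 = 3·639 + 194, so a_1 = 3

3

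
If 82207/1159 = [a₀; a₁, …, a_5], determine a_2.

13

Apply division with remainder until the remainder is 0:
82207 ÷ 1159 → quotient 70, remainder 1077
1159 ÷ 1077 → quotient 1, remainder 82
1077 ÷ 82 → quotient 13, remainder 11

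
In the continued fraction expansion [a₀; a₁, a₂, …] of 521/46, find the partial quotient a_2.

⌊521/46⌋ = 11, remainder 15
⌊46/15⌋ = 3, remainder 1
⌊15/1⌋ = 15, remainder 0

15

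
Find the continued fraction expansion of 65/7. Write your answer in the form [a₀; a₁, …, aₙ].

⌊65/7⌋ = 9, remainder 2
⌊7/2⌋ = 3, remainder 1
⌊2/1⌋ = 2, remainder 0

[9; 3, 2]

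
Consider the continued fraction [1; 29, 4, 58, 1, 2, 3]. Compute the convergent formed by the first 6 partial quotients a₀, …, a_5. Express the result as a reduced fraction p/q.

21386/20679

Compute successive convergents:
a_0 = 1: 1/1
a_1 = 29: 30/29
a_2 = 4: 121/117
a_3 = 58: 7048/6815
a_4 = 1: 7169/6932
a_5 = 2: 21386/20679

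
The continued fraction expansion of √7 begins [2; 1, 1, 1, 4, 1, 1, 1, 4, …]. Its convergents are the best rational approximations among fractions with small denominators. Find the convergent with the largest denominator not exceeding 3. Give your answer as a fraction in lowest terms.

8/3

a_0 = 2: 2/1  (≤ bound)
a_1 = 1: 3/1  (≤ bound)
a_2 = 1: 5/2  (≤ bound)
a_3 = 1: 8/3  (≤ bound)
a_4 = 4: 37/14  (> 3, stop)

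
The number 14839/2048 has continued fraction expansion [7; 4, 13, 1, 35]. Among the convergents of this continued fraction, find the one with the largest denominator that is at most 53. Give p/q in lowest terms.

384/53

List convergents until the denominator exceeds the bound:
a_0 = 7: 7/1  (≤ bound)
a_1 = 4: 29/4  (≤ bound)
a_2 = 13: 384/53  (≤ bound)
a_3 = 1: 413/57  (> 53, stop)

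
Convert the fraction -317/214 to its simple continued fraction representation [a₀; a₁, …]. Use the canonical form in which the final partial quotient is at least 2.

⌊-317/214⌋ = -2, remainder 111
⌊214/111⌋ = 1, remainder 103
⌊111/103⌋ = 1, remainder 8
⌊103/8⌋ = 12, remainder 7
⌊8/7⌋ = 1, remainder 1
⌊7/1⌋ = 7, remainder 0

[-2; 1, 1, 12, 1, 7]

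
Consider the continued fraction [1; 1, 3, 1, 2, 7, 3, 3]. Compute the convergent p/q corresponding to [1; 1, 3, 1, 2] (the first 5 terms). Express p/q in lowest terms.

Collapse the nested fraction from the inside out:
Start with 2.
1 + 1/(2/1) = 1 + 1/2 = 3/2
3 + 1/(3/2) = 3 + 2/3 = 11/3
1 + 1/(11/3) = 1 + 3/11 = 14/11
1 + 1/(14/11) = 1 + 11/14 = 25/14

25/14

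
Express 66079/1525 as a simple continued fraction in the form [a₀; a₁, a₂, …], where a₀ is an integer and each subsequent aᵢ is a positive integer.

Apply division with remainder until the remainder is 0:
⌊66079/1525⌋ = 43, remainder 504
⌊1525/504⌋ = 3, remainder 13
⌊504/13⌋ = 38, remainder 10
⌊13/10⌋ = 1, remainder 3
⌊10/3⌋ = 3, remainder 1
⌊3/1⌋ = 3, remainder 0

[43; 3, 38, 1, 3, 3]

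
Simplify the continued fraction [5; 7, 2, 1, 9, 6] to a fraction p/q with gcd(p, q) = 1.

6677/1300

Work from the innermost term outward:
Start with 6.
9 + 1/(6/1) = 9 + 1/6 = 55/6
1 + 1/(55/6) = 1 + 6/55 = 61/55
2 + 1/(61/55) = 2 + 55/61 = 177/61
7 + 1/(177/61) = 7 + 61/177 = 1300/177
5 + 1/(1300/177) = 5 + 177/1300 = 6677/1300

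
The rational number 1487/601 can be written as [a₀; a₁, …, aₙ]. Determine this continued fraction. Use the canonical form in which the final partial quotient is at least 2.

[2; 2, 9, 5, 6]

1487 ÷ 601 → quotient 2, remainder 285
601 ÷ 285 → quotient 2, remainder 31
285 ÷ 31 → quotient 9, remainder 6
31 ÷ 6 → quotient 5, remainder 1
6 ÷ 1 → quotient 6, remainder 0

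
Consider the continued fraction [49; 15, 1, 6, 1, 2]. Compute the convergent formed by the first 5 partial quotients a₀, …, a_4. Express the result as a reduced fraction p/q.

Start with 1.
6 + 1/(1/1) = 6 + 1/1 = 7/1
1 + 1/(7/1) = 1 + 1/7 = 8/7
15 + 1/(8/7) = 15 + 7/8 = 127/8
49 + 1/(127/8) = 49 + 8/127 = 6231/127

6231/127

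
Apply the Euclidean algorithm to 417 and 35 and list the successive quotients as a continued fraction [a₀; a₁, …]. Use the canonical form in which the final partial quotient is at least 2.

417 ÷ 35 → quotient 11, remainder 32
35 ÷ 32 → quotient 1, remainder 3
32 ÷ 3 → quotient 10, remainder 2
3 ÷ 2 → quotient 1, remainder 1
2 ÷ 1 → quotient 2, remainder 0

[11; 1, 10, 1, 2]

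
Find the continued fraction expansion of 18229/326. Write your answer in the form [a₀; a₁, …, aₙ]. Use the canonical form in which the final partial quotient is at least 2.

[55; 1, 11, 13, 2]

18229 ÷ 326 → quotient 55, remainder 299
326 ÷ 299 → quotient 1, remainder 27
299 ÷ 27 → quotient 11, remainder 2
27 ÷ 2 → quotient 13, remainder 1
2 ÷ 1 → quotient 2, remainder 0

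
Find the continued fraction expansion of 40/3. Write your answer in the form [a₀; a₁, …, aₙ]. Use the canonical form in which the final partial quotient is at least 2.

40 ÷ 3 → quotient 13, remainder 1
3 ÷ 1 → quotient 3, remainder 0

[13; 3]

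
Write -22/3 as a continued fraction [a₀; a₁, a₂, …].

-22 = -8·3 + 2, so a_0 = -8
3 = 1·2 + 1, so a_1 = 1
2 = 2·1 + 0, so a_2 = 2

[-8; 1, 2]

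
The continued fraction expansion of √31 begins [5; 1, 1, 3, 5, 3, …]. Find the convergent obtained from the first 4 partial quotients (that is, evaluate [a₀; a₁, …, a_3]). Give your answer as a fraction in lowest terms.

39/7

a_0 = 5: 5/1
a_1 = 1: 6/1
a_2 = 1: 11/2
a_3 = 3: 39/7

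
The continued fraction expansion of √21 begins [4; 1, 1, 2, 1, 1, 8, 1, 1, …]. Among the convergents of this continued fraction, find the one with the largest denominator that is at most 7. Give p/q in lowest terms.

32/7

a_0 = 4: 4/1  (≤ bound)
a_1 = 1: 5/1  (≤ bound)
a_2 = 1: 9/2  (≤ bound)
a_3 = 2: 23/5  (≤ bound)
a_4 = 1: 32/7  (≤ bound)
a_5 = 1: 55/12  (> 7, stop)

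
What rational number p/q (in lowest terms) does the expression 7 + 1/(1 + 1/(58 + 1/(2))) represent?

a_0 = 7: 7/1
a_1 = 1: 8/1
a_2 = 58: 471/59
a_3 = 2: 950/119

950/119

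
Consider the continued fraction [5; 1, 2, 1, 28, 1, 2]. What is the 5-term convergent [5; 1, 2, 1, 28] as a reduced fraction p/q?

661/115

Compute successive convergents:
a_0 = 5: 5/1
a_1 = 1: 6/1
a_2 = 2: 17/3
a_3 = 1: 23/4
a_4 = 28: 661/115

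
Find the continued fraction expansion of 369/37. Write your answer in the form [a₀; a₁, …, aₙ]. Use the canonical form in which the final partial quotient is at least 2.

⌊369/37⌋ = 9, remainder 36
⌊37/36⌋ = 1, remainder 1
⌊36/1⌋ = 36, remainder 0

[9; 1, 36]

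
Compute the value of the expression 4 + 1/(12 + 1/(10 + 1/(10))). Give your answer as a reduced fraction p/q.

a_0 = 4: 4/1
a_1 = 12: 49/12
a_2 = 10: 494/121
a_3 = 10: 4989/1222

4989/1222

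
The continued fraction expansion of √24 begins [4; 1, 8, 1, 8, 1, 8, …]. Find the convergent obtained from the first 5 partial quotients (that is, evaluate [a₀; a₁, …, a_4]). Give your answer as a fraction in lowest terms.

436/89

a_0 = 4: 4/1
a_1 = 1: 5/1
a_2 = 8: 44/9
a_3 = 1: 49/10
a_4 = 8: 436/89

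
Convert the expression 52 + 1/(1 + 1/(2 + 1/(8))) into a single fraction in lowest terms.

1317/25

a_0 = 52: 52/1
a_1 = 1: 53/1
a_2 = 2: 158/3
a_3 = 8: 1317/25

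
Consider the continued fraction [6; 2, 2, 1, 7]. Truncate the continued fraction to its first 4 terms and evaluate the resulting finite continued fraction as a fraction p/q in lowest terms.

45/7

Use the convergent recurrence hₖ = aₖ·hₖ₋₁ + hₖ₋₂ (and likewise for the denominators kₖ):
a_0 = 6: 6/1
a_1 = 2: 13/2
a_2 = 2: 32/5
a_3 = 1: 45/7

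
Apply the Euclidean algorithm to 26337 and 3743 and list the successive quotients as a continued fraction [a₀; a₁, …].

[7; 27, 1, 1, 10, 1, 5]

Run the Euclidean algorithm, recording each quotient:
26337 ÷ 3743 → quotient 7, remainder 136
3743 ÷ 136 → quotient 27, remainder 71
136 ÷ 71 → quotient 1, remainder 65
71 ÷ 65 → quotient 1, remainder 6
65 ÷ 6 → quotient 10, remainder 5
6 ÷ 5 → quotient 1, remainder 1
5 ÷ 1 → quotient 5, remainder 0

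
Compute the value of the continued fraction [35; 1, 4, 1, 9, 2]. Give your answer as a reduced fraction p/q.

4443/124

Start with 2.
9 + 1/(2/1) = 9 + 1/2 = 19/2
1 + 1/(19/2) = 1 + 2/19 = 21/19
4 + 1/(21/19) = 4 + 19/21 = 103/21
1 + 1/(103/21) = 1 + 21/103 = 124/103
35 + 1/(124/103) = 35 + 103/124 = 4443/124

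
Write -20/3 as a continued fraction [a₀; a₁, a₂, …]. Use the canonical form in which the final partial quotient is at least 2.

Apply division with remainder until the remainder is 0:
-20 ÷ 3 → quotient -7, remainder 1
3 ÷ 1 → quotient 3, remainder 0

[-7; 3]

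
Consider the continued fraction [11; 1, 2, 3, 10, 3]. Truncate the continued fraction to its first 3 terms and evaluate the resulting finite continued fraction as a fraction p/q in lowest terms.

a_0 = 11: 11/1
a_1 = 1: 12/1
a_2 = 2: 35/3

35/3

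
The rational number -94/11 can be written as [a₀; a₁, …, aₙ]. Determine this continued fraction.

[-9; 2, 5]

Repeatedly divide and take the remainder:
-94 ÷ 11 → quotient -9, remainder 5
11 ÷ 5 → quotient 2, remainder 1
5 ÷ 1 → quotient 5, remainder 0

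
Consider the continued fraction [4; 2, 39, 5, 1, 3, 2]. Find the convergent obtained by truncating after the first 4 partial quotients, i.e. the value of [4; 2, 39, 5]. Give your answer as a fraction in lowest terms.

Start with 5.
39 + 1/(5/1) = 39 + 1/5 = 196/5
2 + 1/(196/5) = 2 + 5/196 = 397/196
4 + 1/(397/196) = 4 + 196/397 = 1784/397

1784/397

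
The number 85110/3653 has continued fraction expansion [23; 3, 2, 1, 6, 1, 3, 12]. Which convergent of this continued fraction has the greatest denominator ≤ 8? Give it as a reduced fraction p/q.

a_0 = 23: 23/1  (≤ bound)
a_1 = 3: 70/3  (≤ bound)
a_2 = 2: 163/7  (≤ bound)
a_3 = 1: 233/10  (> 8, stop)

163/7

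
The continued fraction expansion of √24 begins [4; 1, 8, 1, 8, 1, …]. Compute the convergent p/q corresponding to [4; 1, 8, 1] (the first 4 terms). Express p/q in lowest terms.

Start with 1.
8 + 1/(1/1) = 8 + 1/1 = 9/1
1 + 1/(9/1) = 1 + 1/9 = 10/9
4 + 1/(10/9) = 4 + 9/10 = 49/10

49/10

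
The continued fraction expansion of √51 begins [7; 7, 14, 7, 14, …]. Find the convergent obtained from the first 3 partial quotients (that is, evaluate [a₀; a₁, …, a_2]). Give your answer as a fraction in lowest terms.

Start with 14.
7 + 1/(14/1) = 7 + 1/14 = 99/14
7 + 1/(99/14) = 7 + 14/99 = 707/99

707/99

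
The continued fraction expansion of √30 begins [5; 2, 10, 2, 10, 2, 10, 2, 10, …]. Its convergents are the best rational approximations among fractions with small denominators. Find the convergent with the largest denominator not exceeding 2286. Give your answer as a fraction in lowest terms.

5291/966

List convergents until the denominator exceeds the bound:
a_0 = 5: 5/1  (≤ bound)
a_1 = 2: 11/2  (≤ bound)
a_2 = 10: 115/21  (≤ bound)
a_3 = 2: 241/44  (≤ bound)
a_4 = 10: 2525/461  (≤ bound)
a_5 = 2: 5291/966  (≤ bound)
a_6 = 10: 55435/10121  (> 2286, stop)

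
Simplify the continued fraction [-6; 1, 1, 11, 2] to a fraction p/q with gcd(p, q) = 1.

Start with 2.
11 + 1/(2/1) = 11 + 1/2 = 23/2
1 + 1/(23/2) = 1 + 2/23 = 25/23
1 + 1/(25/23) = 1 + 23/25 = 48/25
-6 + 1/(48/25) = -6 + 25/48 = -263/48

-263/48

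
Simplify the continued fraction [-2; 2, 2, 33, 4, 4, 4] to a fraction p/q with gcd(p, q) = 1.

Use the convergent recurrence hₖ = aₖ·hₖ₋₁ + hₖ₋₂ (and likewise for the denominators kₖ):
a_0 = -2: -2/1
a_1 = 2: -3/2
a_2 = 2: -8/5
a_3 = 33: -267/167
a_4 = 4: -1076/673
a_5 = 4: -4571/2859
a_6 = 4: -19360/12109

-19360/12109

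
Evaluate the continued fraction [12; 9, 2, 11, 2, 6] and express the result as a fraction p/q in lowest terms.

35687/2948

a_0 = 12: 12/1
a_1 = 9: 109/9
a_2 = 2: 230/19
a_3 = 11: 2639/218
a_4 = 2: 5508/455
a_5 = 6: 35687/2948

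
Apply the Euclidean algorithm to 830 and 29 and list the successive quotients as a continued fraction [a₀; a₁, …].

830 ÷ 29 → quotient 28, remainder 18
29 ÷ 18 → quotient 1, remainder 11
18 ÷ 11 → quotient 1, remainder 7
11 ÷ 7 → quotient 1, remainder 4
7 ÷ 4 → quotient 1, remainder 3
4 ÷ 3 → quotient 1, remainder 1
3 ÷ 1 → quotient 3, remainder 0

[28; 1, 1, 1, 1, 1, 3]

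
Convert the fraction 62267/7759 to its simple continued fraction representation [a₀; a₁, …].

[8; 39, 1, 3, 1, 3, 10]

62267 = 8·7759 + 195, so a_0 = 8
7759 = 39·195 + 154, so a_1 = 39
195 = 1·154 + 41, so a_2 = 1
154 = 3·41 + 31, so a_3 = 3
41 = 1·31 + 10, so a_4 = 1
31 = 3·10 + 1, so a_5 = 3
10 = 10·1 + 0, so a_6 = 10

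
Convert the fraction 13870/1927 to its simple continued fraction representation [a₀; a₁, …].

13870 ÷ 1927 → quotient 7, remainder 381
1927 ÷ 381 → quotient 5, remainder 22
381 ÷ 22 → quotient 17, remainder 7
22 ÷ 7 → quotient 3, remainder 1
7 ÷ 1 → quotient 7, remainder 0

[7; 5, 17, 3, 7]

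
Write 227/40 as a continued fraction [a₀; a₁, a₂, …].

[5; 1, 2, 13]

227 = 5·40 + 27, so a_0 = 5
40 = 1·27 + 13, so a_1 = 1
27 = 2·13 + 1, so a_2 = 2
13 = 13·1 + 0, so a_3 = 13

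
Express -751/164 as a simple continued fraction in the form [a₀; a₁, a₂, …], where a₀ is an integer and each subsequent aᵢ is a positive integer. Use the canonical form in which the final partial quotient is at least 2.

-751 ÷ 164 → quotient -5, remainder 69
164 ÷ 69 → quotient 2, remainder 26
69 ÷ 26 → quotient 2, remainder 17
26 ÷ 17 → quotient 1, remainder 9
17 ÷ 9 → quotient 1, remainder 8
9 ÷ 8 → quotient 1, remainder 1
8 ÷ 1 → quotient 8, remainder 0

[-5; 2, 2, 1, 1, 1, 8]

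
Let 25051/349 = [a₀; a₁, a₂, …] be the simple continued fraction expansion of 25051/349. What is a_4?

25051 ÷ 349 → quotient 71, remainder 272
349 ÷ 272 → quotient 1, remainder 77
272 ÷ 77 → quotient 3, remainder 41
77 ÷ 41 → quotient 1, remainder 36
41 ÷ 36 → quotient 1, remainder 5

1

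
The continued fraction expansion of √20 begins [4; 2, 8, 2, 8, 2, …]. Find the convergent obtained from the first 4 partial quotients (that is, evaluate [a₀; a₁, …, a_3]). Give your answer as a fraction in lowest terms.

161/36

Use the convergent recurrence hₖ = aₖ·hₖ₋₁ + hₖ₋₂ (and likewise for the denominators kₖ):
a_0 = 4: 4/1
a_1 = 2: 9/2
a_2 = 8: 76/17
a_3 = 2: 161/36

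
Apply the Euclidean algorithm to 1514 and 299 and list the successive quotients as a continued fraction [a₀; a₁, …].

Repeatedly divide and take the remainder:
1514 ÷ 299 → quotient 5, remainder 19
299 ÷ 19 → quotient 15, remainder 14
19 ÷ 14 → quotient 1, remainder 5
14 ÷ 5 → quotient 2, remainder 4
5 ÷ 4 → quotient 1, remainder 1
4 ÷ 1 → quotient 4, remainder 0

[5; 15, 1, 2, 1, 4]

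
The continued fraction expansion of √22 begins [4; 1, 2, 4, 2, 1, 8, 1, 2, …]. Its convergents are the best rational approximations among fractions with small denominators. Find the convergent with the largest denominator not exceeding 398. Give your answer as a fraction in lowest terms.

a_0 = 4: 4/1  (≤ bound)
a_1 = 1: 5/1  (≤ bound)
a_2 = 2: 14/3  (≤ bound)
a_3 = 4: 61/13  (≤ bound)
a_4 = 2: 136/29  (≤ bound)
a_5 = 1: 197/42  (≤ bound)
a_6 = 8: 1712/365  (≤ bound)
a_7 = 1: 1909/407  (> 398, stop)

1712/365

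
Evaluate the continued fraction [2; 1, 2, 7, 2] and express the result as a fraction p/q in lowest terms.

Starting at the tail and folding back:
Start with 2.
7 + 1/(2/1) = 7 + 1/2 = 15/2
2 + 1/(15/2) = 2 + 2/15 = 32/15
1 + 1/(32/15) = 1 + 15/32 = 47/32
2 + 1/(47/32) = 2 + 32/47 = 126/47

126/47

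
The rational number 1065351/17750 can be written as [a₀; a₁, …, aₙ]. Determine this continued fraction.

[60; 50, 1, 1, 3, 12, 4]

Repeatedly divide and take the remainder:
⌊1065351/17750⌋ = 60, remainder 351
⌊17750/351⌋ = 50, remainder 200
⌊351/200⌋ = 1, remainder 151
⌊200/151⌋ = 1, remainder 49
⌊151/49⌋ = 3, remainder 4
⌊49/4⌋ = 12, remainder 1
⌊4/1⌋ = 4, remainder 0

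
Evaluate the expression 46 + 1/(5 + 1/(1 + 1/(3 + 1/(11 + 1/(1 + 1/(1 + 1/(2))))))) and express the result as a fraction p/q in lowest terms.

Start with 2.
1 + 1/(2/1) = 1 + 1/2 = 3/2
1 + 1/(3/2) = 1 + 2/3 = 5/3
11 + 1/(5/3) = 11 + 3/5 = 58/5
3 + 1/(58/5) = 3 + 5/58 = 179/58
1 + 1/(179/58) = 1 + 58/179 = 237/179
5 + 1/(237/179) = 5 + 179/237 = 1364/237
46 + 1/(1364/237) = 46 + 237/1364 = 62981/1364

62981/1364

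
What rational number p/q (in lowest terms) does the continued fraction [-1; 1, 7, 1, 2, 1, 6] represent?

-27/236

Collapse the nested fraction from the inside out:
Start with 6.
1 + 1/(6/1) = 1 + 1/6 = 7/6
2 + 1/(7/6) = 2 + 6/7 = 20/7
1 + 1/(20/7) = 1 + 7/20 = 27/20
7 + 1/(27/20) = 7 + 20/27 = 209/27
1 + 1/(209/27) = 1 + 27/209 = 236/209
-1 + 1/(236/209) = -1 + 209/236 = -27/236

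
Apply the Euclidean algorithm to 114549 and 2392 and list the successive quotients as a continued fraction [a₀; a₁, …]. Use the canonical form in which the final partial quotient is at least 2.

Apply division with remainder until the remainder is 0:
114549 = 47·2392 + 2125, so a_0 = 47
2392 = 1·2125 + 267, so a_1 = 1
2125 = 7·267 + 256, so a_2 = 7
267 = 1·256 + 11, so a_3 = 1
256 = 23·11 + 3, so a_4 = 23
11 = 3·3 + 2, so a_5 = 3
3 = 1·2 + 1, so a_6 = 1
2 = 2·1 + 0, so a_7 = 2

[47; 1, 7, 1, 23, 3, 1, 2]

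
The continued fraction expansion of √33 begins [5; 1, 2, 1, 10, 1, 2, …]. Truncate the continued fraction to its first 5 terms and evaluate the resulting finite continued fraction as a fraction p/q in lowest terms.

247/43

a_0 = 5: 5/1
a_1 = 1: 6/1
a_2 = 2: 17/3
a_3 = 1: 23/4
a_4 = 10: 247/43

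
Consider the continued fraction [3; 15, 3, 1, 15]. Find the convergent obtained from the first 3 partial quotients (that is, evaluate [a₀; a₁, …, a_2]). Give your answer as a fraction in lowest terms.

Compute successive convergents:
a_0 = 3: 3/1
a_1 = 15: 46/15
a_2 = 3: 141/46

141/46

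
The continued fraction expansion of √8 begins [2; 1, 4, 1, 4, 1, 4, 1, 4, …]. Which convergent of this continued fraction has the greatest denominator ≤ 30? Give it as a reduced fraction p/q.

a_0 = 2: 2/1  (≤ bound)
a_1 = 1: 3/1  (≤ bound)
a_2 = 4: 14/5  (≤ bound)
a_3 = 1: 17/6  (≤ bound)
a_4 = 4: 82/29  (≤ bound)
a_5 = 1: 99/35  (> 30, stop)

82/29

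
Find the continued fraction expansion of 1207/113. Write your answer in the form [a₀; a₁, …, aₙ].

1207 = 10·113 + 77, so a_0 = 10
113 = 1·77 + 36, so a_1 = 1
77 = 2·36 + 5, so a_2 = 2
36 = 7·5 + 1, so a_3 = 7
5 = 5·1 + 0, so a_4 = 5

[10; 1, 2, 7, 5]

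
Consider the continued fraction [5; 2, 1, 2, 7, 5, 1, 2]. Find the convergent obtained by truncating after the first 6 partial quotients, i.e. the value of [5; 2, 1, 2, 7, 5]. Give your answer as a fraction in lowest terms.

Collapse the nested fraction from the inside out:
Start with 5.
7 + 1/(5/1) = 7 + 1/5 = 36/5
2 + 1/(36/5) = 2 + 5/36 = 77/36
1 + 1/(77/36) = 1 + 36/77 = 113/77
2 + 1/(113/77) = 2 + 77/113 = 303/113
5 + 1/(303/113) = 5 + 113/303 = 1628/303

1628/303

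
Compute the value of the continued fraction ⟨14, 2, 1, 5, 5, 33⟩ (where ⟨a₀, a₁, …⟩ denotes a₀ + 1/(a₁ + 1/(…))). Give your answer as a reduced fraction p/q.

41923/2921

Start with 33.
5 + 1/(33/1) = 5 + 1/33 = 166/33
5 + 1/(166/33) = 5 + 33/166 = 863/166
1 + 1/(863/166) = 1 + 166/863 = 1029/863
2 + 1/(1029/863) = 2 + 863/1029 = 2921/1029
14 + 1/(2921/1029) = 14 + 1029/2921 = 41923/2921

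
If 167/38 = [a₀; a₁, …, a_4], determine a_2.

167 = 4·38 + 15, so a_0 = 4
38 = 2·15 + 8, so a_1 = 2
15 = 1·8 + 7, so a_2 = 1

1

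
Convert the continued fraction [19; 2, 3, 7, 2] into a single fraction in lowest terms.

2118/109

a_0 = 19: 19/1
a_1 = 2: 39/2
a_2 = 3: 136/7
a_3 = 7: 991/51
a_4 = 2: 2118/109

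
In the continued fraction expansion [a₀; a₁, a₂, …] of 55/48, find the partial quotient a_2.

55 = 1·48 + 7, so a_0 = 1
48 = 6·7 + 6, so a_1 = 6
7 = 1·6 + 1, so a_2 = 1

1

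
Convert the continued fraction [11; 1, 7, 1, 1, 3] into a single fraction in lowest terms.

713/60

Work from the innermost term outward:
Start with 3.
1 + 1/(3/1) = 1 + 1/3 = 4/3
1 + 1/(4/3) = 1 + 3/4 = 7/4
7 + 1/(7/4) = 7 + 4/7 = 53/7
1 + 1/(53/7) = 1 + 7/53 = 60/53
11 + 1/(60/53) = 11 + 53/60 = 713/60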